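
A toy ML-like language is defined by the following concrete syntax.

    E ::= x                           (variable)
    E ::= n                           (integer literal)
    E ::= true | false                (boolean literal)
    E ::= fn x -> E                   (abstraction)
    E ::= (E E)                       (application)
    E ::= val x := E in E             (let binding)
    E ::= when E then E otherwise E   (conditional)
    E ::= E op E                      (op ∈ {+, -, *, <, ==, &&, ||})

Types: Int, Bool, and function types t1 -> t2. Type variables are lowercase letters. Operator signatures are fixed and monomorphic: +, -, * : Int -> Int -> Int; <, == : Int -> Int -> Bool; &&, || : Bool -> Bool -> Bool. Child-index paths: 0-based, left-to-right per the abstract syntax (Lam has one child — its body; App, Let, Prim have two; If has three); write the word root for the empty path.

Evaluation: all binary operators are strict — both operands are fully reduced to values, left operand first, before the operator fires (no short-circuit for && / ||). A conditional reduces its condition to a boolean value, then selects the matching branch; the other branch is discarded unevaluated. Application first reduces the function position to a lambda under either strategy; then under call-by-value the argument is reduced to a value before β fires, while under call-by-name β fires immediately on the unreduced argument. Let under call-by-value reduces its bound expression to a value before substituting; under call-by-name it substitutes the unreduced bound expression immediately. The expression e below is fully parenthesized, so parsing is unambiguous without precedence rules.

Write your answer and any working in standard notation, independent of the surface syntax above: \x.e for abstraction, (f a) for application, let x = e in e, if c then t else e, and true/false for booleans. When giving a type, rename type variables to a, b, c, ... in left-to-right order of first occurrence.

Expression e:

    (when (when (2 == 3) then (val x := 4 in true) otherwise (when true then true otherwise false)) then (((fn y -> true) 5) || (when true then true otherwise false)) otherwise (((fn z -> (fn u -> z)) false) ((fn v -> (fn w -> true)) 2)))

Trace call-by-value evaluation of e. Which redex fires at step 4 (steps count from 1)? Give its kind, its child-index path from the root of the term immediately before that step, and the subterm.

Derivation:
step 0: (if (if (2 == 3) then (let x = 4 in true) else (if true then true else false)) then (((\y.true) 5) || (if true then true else false)) else (((\z.(\u.z)) false) ((\v.(\w.true)) 2)))
step 1: [delta@0.0] (if (if false then (let x = 4 in true) else (if true then true else false)) then (((\y.true) 5) || (if true then true else false)) else (((\z.(\u.z)) false) ((\v.(\w.true)) 2)))
step 2: [if@0] (if (if true then true else false) then (((\y.true) 5) || (if true then true else false)) else (((\z.(\u.z)) false) ((\v.(\w.true)) 2)))
step 3: [if@0] (if true then (((\y.true) 5) || (if true then true else false)) else (((\z.(\u.z)) false) ((\v.(\w.true)) 2)))
step 4: [if@root] (((\y.true) 5) || (if true then true else false))

Answer: if at root : (if true then (((\y.true) 5) || (if true then true else false)) else (((\z.(\u.z)) false) ((\v.(\w.true)) 2)))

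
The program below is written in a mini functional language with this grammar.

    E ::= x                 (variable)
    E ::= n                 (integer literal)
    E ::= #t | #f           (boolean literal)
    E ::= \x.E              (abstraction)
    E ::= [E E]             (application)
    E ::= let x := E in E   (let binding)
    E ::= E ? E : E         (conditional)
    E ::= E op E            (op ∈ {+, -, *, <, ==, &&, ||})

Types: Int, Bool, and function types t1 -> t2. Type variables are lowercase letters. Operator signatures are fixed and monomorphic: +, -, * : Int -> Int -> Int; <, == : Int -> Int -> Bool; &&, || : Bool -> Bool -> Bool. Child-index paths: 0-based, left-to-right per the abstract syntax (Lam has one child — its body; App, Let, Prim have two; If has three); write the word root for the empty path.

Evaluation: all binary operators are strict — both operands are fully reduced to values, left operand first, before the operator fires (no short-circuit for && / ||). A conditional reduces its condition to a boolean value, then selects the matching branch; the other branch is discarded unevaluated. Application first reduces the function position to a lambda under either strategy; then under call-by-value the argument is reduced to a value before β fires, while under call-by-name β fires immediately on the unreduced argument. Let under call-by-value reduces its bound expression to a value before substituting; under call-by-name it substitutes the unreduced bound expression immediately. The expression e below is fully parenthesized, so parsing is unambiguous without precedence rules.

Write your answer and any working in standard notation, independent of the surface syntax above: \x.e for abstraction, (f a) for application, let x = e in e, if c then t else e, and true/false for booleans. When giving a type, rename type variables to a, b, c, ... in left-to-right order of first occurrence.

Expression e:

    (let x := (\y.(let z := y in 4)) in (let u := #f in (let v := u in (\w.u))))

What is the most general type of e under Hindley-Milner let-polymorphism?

Answer: a -> Bool

Derivation:
y : a
let z : a
\y._ : a -> Int
let x : forall. a -> Int
let u : Bool
u : Bool
let v : Bool
u : Bool
\w._ : b -> Bool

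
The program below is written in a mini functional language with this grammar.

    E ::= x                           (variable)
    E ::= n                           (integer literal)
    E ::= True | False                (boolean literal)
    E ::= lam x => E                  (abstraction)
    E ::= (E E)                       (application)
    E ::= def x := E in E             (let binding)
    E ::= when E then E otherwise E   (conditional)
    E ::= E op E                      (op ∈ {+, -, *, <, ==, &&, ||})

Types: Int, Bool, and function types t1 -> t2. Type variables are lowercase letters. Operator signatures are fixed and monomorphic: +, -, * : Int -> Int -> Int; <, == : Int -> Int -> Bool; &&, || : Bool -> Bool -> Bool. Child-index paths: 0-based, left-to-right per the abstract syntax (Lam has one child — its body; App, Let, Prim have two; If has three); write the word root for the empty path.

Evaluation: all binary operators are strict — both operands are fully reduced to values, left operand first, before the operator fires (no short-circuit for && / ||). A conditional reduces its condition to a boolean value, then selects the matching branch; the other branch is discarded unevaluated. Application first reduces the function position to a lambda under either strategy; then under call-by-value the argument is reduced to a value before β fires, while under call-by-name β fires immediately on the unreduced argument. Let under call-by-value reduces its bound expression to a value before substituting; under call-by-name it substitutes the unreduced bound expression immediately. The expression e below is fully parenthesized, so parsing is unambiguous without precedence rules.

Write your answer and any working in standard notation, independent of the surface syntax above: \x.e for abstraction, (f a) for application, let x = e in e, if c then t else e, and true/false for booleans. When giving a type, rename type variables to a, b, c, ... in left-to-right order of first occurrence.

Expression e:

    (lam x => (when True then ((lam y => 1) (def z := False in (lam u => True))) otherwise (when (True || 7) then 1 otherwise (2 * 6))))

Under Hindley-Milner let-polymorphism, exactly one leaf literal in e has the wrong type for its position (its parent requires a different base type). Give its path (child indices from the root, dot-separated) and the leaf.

Answer: 0.2.0.1 : 7

Derivation:
  unify Bool ~ Bool
\y._ : b -> Int
let z : Bool
\u._ : c -> Bool
  unify b -> Int ~ (c -> Bool) -> d
  unify b ~ c -> Bool
  unify Int ~ d
_ _ : Int
  unify Bool ~ Bool
  unify Int ~ Bool
  FAIL: mismatch Int ~ Bool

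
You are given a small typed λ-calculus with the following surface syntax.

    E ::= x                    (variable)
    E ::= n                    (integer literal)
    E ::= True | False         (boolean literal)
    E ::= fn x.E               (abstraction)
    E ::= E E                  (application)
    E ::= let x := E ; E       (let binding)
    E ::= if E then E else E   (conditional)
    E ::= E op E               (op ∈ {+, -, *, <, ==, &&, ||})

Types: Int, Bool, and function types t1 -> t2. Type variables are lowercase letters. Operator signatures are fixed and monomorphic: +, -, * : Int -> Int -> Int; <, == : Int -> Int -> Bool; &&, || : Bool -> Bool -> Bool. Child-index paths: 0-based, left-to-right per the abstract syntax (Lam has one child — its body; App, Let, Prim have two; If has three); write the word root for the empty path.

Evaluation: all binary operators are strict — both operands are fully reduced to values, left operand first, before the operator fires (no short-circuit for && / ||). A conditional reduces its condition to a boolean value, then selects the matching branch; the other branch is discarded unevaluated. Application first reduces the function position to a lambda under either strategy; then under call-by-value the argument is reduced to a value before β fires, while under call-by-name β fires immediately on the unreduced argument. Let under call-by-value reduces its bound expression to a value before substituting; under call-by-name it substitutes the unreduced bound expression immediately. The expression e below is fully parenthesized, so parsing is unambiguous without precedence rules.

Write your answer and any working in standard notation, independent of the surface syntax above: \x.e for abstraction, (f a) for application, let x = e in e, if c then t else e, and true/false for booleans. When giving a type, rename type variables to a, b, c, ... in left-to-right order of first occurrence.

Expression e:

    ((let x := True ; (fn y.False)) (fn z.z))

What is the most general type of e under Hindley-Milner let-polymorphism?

Answer: Bool

Derivation:
let x : Bool
\y._ : a -> Bool
z : b
\z._ : b -> b
  unify a -> Bool ~ (b -> b) -> c
  unify a ~ b -> b
  unify Bool ~ c
_ _ : Bool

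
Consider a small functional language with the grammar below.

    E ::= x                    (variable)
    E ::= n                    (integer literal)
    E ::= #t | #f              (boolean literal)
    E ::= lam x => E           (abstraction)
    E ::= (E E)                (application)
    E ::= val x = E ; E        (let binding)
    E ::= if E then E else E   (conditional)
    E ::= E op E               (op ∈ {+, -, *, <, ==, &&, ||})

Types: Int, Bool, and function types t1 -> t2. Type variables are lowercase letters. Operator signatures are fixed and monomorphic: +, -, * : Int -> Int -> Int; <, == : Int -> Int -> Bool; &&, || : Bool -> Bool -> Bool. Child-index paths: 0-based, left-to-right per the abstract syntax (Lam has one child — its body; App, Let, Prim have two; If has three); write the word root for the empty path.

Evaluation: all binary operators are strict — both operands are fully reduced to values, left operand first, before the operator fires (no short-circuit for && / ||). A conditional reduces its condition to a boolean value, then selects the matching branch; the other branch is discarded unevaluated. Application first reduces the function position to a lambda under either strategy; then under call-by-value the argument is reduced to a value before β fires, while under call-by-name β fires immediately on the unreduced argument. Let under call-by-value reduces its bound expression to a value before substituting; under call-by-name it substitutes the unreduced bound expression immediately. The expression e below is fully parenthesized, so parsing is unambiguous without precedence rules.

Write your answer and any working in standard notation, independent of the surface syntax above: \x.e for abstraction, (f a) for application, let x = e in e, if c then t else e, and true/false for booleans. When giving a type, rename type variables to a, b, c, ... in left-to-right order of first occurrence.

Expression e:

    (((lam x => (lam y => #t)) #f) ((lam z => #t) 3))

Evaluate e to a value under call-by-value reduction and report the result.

Derivation:
step 0: (((\x.(\y.true)) false) ((\z.true) 3))
step 1: [beta@0] ((\y.true) ((\z.true) 3))
step 2: [beta@1] ((\y.true) true)
step 3: [beta@root] true

Answer: true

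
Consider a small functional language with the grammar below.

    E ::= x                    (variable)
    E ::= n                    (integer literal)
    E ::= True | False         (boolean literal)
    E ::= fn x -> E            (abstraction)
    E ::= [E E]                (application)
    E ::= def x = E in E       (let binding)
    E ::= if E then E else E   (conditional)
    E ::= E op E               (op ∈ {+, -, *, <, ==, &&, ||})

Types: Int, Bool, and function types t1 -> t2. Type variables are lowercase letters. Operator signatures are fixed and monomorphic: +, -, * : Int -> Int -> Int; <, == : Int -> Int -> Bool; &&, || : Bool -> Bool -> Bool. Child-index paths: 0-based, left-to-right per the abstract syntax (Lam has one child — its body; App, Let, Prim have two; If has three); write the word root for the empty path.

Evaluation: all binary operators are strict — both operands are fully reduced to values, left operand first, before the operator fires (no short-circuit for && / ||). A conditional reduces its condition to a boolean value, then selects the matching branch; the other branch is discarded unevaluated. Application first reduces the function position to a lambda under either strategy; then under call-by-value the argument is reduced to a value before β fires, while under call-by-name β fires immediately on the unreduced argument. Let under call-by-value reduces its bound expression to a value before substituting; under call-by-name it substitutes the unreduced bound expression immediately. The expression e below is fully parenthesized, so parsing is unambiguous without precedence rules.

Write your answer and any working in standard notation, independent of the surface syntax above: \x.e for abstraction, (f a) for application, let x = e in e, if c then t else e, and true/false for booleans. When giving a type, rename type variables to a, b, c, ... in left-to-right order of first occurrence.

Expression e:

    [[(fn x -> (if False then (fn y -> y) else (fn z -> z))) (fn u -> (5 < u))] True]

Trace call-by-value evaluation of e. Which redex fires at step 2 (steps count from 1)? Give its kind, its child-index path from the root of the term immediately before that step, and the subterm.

Answer: if at 0 : (if false then (\y.y) else (\z.z))

Trace:
step 0: (((\x.(if false then (\y.y) else (\z.z))) (\u.(5 < u))) true)
step 1: [beta@0] ((if false then (\y.y) else (\z.z)) true)
step 2: [if@0] ((\z.z) true)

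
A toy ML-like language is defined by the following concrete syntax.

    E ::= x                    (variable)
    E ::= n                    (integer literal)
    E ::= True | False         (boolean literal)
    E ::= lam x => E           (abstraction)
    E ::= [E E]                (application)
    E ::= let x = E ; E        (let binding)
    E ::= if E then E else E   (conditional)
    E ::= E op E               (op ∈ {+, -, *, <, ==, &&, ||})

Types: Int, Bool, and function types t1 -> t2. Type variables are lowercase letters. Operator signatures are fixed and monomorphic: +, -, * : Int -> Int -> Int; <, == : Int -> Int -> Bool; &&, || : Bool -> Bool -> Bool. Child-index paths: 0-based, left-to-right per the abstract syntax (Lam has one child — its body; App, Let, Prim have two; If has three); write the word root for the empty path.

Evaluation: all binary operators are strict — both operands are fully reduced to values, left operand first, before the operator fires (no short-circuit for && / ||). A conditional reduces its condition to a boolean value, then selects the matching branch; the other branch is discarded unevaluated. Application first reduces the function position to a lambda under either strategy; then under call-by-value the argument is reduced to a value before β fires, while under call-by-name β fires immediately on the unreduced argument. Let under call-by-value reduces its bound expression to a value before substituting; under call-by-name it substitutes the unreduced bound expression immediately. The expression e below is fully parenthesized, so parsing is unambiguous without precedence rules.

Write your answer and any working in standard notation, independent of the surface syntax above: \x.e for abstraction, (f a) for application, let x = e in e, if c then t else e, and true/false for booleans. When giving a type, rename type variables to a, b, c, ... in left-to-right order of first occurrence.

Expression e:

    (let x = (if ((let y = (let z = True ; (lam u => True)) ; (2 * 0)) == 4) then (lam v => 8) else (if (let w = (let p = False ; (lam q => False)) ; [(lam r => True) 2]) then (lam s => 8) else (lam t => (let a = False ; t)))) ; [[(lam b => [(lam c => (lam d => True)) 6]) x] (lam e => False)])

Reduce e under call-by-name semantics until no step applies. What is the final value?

Answer: true

Trace:
step 0: (let x = (if ((let y = (let z = true in (\u.true)) in (2 * 0)) == 4) then (\v.8) else (if (let w = (let p = false in (\q.false)) in ((\r.true) 2)) then (\s.8) else (\t.(let a = false in t)))) in (((\b.((\c.(\d.true)) 6)) x) (\e.false)))
step 1: [let@root] (((\b.((\c.(\d.true)) 6)) (if ((let y = (let z = true in (\u.true)) in (2 * 0)) == 4) then (\v.8) else (if (let w = (let p = false in (\q.false)) in ((\r.true) 2)) then (\s.8) else (\t.(let a = false in t))))) (\e.false))
step 2: [beta@0] (((\c.(\d.true)) 6) (\e.false))
step 3: [beta@0] ((\d.true) (\e.false))
step 4: [beta@root] true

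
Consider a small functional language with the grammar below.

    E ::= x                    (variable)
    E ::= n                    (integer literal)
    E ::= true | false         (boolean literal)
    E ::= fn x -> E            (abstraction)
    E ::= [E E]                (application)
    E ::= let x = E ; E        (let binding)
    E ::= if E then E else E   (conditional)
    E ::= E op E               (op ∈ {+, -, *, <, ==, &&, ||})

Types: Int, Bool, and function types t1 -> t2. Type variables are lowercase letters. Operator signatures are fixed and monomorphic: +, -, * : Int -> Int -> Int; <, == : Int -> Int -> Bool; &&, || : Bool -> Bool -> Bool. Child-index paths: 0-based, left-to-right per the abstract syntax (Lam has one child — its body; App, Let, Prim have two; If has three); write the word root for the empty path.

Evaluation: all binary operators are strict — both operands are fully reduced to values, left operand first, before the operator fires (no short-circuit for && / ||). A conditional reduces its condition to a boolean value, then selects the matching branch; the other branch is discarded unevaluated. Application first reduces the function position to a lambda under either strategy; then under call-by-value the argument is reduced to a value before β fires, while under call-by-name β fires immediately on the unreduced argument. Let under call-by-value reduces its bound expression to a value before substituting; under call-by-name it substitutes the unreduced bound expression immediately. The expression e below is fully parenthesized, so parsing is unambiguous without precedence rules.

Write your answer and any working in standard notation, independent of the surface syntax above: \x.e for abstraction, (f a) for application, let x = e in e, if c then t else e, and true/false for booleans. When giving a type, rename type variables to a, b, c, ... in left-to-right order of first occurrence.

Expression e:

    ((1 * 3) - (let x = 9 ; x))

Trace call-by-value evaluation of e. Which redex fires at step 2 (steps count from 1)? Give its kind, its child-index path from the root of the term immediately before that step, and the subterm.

Trace:
step 0: ((1 * 3) - (let x = 9 in x))
step 1: [delta@0] (3 - (let x = 9 in x))
step 2: [let@1] (3 - 9)

Answer: let at 1 : (let x = 9 in x)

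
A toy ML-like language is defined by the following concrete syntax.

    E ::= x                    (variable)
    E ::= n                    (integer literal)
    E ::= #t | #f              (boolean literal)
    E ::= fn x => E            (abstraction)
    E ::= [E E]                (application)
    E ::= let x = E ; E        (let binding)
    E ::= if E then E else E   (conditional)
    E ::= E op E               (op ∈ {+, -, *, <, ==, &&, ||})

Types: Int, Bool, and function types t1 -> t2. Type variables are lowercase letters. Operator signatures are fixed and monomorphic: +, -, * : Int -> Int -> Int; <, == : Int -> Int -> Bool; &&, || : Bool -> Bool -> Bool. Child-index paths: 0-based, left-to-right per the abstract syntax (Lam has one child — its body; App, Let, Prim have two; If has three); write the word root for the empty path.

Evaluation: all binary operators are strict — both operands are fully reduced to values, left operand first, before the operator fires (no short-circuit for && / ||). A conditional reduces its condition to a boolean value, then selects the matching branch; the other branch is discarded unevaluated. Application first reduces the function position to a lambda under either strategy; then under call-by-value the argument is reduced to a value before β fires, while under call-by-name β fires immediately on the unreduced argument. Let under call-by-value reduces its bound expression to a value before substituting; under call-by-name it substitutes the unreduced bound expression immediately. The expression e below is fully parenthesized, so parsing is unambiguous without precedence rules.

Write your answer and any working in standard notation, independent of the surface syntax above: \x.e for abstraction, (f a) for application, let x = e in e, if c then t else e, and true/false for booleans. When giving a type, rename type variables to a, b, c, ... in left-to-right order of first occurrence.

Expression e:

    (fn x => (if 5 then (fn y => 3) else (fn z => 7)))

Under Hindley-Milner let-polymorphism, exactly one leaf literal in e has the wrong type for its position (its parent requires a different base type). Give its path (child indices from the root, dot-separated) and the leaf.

Working:
  unify Int ~ Bool
  FAIL: mismatch Int ~ Bool

Answer: 0.0 : 5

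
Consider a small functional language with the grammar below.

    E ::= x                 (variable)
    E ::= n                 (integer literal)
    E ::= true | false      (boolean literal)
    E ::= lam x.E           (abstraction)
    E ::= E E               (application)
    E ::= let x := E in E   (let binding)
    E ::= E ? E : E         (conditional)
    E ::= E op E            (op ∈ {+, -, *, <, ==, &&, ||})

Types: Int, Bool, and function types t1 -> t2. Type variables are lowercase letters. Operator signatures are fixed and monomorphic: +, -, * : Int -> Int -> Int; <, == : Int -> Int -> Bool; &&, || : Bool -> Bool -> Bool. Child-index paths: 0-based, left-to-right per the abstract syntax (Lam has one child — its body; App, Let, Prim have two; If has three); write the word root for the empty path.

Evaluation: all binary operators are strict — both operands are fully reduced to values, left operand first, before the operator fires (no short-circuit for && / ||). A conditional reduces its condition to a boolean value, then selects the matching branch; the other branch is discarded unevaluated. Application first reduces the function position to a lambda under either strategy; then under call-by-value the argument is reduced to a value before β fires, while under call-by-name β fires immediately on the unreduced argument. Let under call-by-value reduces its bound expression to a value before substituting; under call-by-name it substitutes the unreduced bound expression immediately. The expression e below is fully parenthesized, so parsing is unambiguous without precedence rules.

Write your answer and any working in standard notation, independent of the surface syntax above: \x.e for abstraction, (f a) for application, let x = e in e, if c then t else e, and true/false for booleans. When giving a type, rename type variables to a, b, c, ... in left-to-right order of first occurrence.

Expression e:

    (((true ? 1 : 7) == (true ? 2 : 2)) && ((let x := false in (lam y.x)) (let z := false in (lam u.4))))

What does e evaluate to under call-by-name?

Trace:
step 0: (((if true then 1 else 7) == (if true then 2 else 2)) && ((let x = false in (\y.x)) (let z = false in (\u.4))))
step 1: [if@0.0] ((1 == (if true then 2 else 2)) && ((let x = false in (\y.x)) (let z = false in (\u.4))))
step 2: [if@0.1] ((1 == 2) && ((let x = false in (\y.x)) (let z = false in (\u.4))))
step 3: [delta@0] (false && ((let x = false in (\y.x)) (let z = false in (\u.4))))
step 4: [let@1.0] (false && ((\y.false) (let z = false in (\u.4))))
step 5: [beta@1] (false && false)
step 6: [delta@root] false

Answer: false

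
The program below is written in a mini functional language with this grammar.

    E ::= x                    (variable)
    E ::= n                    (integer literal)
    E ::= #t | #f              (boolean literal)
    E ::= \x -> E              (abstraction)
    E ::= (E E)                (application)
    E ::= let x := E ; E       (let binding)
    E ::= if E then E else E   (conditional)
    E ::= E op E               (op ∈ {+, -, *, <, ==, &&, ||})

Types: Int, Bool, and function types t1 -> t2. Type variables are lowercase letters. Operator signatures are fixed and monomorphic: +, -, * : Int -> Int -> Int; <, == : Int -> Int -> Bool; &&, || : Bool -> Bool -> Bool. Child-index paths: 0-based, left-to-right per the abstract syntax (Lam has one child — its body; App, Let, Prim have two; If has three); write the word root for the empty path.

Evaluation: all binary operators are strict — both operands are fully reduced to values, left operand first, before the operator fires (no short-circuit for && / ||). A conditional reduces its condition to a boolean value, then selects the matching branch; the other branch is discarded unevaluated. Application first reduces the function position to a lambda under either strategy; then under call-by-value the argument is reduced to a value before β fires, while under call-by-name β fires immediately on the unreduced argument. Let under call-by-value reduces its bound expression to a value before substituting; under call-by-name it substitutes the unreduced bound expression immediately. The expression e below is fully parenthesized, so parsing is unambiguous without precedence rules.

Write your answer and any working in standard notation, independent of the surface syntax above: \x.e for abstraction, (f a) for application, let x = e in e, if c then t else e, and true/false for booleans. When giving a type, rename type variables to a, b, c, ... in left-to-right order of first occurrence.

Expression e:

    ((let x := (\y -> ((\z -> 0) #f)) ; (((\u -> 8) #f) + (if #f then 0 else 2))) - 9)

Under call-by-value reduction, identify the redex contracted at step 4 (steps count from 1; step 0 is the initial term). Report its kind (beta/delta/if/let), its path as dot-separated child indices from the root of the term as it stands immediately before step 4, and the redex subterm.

Derivation:
step 0: ((let x = (\y.((\z.0) false)) in (((\u.8) false) + (if false then 0 else 2))) - 9)
step 1: [let@0] ((((\u.8) false) + (if false then 0 else 2)) - 9)
step 2: [beta@0.0] ((8 + (if false then 0 else 2)) - 9)
step 3: [if@0.1] ((8 + 2) - 9)
step 4: [delta@0] (10 - 9)

Answer: delta at 0 : (8 + 2)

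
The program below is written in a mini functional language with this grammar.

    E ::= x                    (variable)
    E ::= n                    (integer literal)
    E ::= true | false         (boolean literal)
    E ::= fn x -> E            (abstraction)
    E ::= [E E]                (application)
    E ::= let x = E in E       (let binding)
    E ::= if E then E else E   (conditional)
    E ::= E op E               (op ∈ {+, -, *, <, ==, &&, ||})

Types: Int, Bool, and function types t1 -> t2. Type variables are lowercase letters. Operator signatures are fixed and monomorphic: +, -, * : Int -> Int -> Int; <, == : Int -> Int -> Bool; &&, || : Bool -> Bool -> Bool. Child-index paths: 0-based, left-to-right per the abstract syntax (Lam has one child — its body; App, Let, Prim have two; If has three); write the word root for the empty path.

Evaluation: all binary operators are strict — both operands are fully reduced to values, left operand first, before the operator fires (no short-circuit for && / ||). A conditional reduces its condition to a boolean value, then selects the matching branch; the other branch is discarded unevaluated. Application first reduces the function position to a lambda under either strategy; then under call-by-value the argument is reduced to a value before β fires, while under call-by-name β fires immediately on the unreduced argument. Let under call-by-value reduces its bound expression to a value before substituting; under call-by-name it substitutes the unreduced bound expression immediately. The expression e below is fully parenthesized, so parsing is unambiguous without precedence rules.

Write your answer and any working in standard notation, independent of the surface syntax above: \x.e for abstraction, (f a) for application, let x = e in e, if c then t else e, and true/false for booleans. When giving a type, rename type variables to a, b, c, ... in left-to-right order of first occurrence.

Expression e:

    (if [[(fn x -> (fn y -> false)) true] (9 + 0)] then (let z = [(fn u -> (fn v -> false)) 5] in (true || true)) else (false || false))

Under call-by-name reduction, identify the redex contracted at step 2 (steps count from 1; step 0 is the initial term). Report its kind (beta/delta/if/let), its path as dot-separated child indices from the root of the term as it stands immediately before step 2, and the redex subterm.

Working:
step 0: (if (((\x.(\y.false)) true) (9 + 0)) then (let z = ((\u.(\v.false)) 5) in (true || true)) else (false || false))
step 1: [beta@0.0] (if ((\y.false) (9 + 0)) then (let z = ((\u.(\v.false)) 5) in (true || true)) else (false || false))
step 2: [beta@0] (if false then (let z = ((\u.(\v.false)) 5) in (true || true)) else (false || false))

Answer: beta at 0 : ((\y.false) (9 + 0))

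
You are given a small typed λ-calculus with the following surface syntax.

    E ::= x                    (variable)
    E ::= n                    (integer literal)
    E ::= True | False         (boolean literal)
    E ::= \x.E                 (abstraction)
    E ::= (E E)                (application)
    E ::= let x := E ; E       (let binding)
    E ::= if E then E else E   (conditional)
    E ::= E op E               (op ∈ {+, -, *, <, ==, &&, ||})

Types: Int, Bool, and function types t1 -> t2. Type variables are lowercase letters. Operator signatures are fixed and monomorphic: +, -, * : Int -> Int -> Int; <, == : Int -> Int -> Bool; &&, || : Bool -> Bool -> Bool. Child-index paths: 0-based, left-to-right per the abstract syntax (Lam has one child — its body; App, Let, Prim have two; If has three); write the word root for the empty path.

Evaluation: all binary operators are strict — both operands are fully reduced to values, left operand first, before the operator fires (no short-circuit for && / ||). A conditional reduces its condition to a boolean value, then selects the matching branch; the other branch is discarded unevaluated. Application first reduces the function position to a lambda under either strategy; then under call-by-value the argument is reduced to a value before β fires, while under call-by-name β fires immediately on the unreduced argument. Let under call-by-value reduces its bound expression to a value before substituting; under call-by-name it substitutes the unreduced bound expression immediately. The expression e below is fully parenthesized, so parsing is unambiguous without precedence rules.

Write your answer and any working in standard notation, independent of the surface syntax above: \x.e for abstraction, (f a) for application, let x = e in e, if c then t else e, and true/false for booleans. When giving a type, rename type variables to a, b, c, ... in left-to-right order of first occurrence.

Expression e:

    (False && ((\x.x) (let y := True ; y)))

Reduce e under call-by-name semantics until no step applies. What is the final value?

Derivation:
step 0: (false && ((\x.x) (let y = true in y)))
step 1: [beta@1] (false && (let y = true in y))
step 2: [let@1] (false && true)
step 3: [delta@root] false

Answer: false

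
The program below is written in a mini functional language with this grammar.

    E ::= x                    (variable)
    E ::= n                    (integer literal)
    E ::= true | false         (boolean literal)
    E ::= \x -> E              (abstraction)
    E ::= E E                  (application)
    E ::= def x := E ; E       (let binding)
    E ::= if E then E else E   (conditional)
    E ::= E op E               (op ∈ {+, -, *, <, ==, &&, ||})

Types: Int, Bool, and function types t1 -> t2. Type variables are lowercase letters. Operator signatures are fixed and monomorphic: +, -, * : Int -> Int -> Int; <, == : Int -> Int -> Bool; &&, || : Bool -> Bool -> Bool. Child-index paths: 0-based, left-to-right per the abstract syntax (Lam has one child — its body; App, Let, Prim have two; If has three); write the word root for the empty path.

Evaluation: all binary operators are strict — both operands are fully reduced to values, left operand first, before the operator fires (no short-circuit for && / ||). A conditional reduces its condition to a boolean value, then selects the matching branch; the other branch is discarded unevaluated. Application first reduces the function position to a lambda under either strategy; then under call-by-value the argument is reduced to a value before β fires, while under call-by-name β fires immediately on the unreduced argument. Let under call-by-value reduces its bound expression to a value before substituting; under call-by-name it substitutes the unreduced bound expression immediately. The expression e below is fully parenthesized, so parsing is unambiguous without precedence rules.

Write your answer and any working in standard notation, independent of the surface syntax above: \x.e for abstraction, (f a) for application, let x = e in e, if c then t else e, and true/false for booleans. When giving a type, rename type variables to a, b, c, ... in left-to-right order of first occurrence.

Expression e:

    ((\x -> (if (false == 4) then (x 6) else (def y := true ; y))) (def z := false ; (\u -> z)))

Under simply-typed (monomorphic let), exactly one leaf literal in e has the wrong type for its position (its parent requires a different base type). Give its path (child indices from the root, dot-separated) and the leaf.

Answer: 0.0.0.0 : false

Trace:
  unify Bool ~ Int
  FAIL: mismatch Bool ~ Int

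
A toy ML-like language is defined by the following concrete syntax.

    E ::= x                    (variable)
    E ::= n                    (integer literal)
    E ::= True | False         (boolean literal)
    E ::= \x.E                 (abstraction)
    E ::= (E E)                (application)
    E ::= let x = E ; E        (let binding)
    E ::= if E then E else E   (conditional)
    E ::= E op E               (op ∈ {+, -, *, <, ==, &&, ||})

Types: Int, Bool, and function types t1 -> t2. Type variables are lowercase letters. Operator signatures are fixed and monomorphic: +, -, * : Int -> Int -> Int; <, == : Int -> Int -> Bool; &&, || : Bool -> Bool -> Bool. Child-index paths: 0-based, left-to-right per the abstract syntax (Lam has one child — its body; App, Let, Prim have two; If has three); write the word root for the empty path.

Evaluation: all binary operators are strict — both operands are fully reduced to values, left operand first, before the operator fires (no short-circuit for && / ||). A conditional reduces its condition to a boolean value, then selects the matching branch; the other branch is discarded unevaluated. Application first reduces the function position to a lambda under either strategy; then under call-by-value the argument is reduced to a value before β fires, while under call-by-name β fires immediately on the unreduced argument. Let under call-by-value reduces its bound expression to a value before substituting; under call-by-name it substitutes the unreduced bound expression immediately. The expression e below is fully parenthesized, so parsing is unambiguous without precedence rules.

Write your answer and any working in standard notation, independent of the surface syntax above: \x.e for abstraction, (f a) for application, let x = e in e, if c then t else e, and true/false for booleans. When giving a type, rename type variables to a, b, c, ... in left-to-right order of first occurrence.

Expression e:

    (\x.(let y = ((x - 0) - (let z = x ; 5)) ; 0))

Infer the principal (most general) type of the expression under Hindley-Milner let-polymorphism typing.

Working:
x : a
  unify a ~ Int
  unify Int ~ Int
  unify Int ~ Int
x : Int
let z : Int
  unify Int ~ Int
let y : Int
\x._ : Int -> Int

Answer: Int -> Int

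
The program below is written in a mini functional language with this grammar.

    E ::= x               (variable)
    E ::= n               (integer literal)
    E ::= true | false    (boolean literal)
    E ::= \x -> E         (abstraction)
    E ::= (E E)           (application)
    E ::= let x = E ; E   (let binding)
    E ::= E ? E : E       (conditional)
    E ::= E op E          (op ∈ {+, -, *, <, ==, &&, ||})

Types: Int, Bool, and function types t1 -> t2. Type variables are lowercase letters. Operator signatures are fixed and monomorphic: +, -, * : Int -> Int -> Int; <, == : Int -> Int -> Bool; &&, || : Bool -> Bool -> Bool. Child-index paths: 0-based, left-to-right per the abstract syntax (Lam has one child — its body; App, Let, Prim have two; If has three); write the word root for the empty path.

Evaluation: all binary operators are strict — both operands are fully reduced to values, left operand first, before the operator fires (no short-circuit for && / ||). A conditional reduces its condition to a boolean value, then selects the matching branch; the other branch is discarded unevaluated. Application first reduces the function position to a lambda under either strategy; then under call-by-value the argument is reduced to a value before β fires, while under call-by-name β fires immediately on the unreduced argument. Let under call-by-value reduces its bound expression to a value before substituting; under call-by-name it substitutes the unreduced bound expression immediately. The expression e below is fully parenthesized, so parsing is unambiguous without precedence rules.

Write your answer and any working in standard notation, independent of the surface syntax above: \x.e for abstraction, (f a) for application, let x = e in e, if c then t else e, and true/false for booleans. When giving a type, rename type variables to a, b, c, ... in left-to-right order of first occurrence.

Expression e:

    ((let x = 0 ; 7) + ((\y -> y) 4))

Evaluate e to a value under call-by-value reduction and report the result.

Answer: 11

Derivation:
step 0: ((let x = 0 in 7) + ((\y.y) 4))
step 1: [let@0] (7 + ((\y.y) 4))
step 2: [beta@1] (7 + 4)
step 3: [delta@root] 11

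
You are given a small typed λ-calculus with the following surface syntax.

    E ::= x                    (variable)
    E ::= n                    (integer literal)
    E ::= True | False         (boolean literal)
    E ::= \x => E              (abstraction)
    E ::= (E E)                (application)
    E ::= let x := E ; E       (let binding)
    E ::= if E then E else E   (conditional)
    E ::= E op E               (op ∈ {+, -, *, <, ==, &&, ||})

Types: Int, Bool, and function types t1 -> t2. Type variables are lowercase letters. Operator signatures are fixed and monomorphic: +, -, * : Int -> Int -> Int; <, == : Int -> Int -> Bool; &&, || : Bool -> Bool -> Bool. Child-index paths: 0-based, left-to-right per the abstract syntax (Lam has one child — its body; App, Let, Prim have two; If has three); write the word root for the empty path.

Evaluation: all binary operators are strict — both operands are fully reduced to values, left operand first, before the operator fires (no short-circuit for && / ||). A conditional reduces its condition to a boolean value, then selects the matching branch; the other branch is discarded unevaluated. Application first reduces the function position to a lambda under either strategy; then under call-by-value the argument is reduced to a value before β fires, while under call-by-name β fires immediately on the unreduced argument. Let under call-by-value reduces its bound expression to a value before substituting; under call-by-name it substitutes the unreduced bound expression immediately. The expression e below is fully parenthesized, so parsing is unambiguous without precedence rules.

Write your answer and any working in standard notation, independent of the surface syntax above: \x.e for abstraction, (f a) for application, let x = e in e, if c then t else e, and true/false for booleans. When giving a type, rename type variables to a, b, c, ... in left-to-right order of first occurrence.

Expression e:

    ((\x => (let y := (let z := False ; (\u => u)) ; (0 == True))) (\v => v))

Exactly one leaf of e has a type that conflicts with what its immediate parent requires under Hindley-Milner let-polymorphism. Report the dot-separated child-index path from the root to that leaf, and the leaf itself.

Trace:
let z : Bool
u : b
\u._ : b -> b
let y : forall. b -> b
  unify Int ~ Int
  unify Bool ~ Int
  FAIL: mismatch Bool ~ Int

Answer: 0.0.1.1 : true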